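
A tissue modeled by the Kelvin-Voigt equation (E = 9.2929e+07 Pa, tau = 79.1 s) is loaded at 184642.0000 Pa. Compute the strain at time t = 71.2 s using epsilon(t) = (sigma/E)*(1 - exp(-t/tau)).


epsilon(t) = (sigma/E) * (1 - exp(-t/tau))
sigma/E = 184642.0000 / 9.2929e+07 = 0.0020
exp(-t/tau) = exp(-71.2 / 79.1) = 0.4065
epsilon = 0.0020 * (1 - 0.4065)
epsilon = 0.0012


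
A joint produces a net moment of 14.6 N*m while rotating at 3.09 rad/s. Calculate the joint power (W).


P = M * omega
P = 14.6 * 3.09
P = 45.1140


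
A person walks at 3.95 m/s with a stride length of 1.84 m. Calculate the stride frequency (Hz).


f = v / stride_length
f = 3.95 / 1.84
f = 2.1467


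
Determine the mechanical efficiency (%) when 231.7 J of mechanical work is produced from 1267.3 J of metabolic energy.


eta = (W_mech / E_meta) * 100
eta = (231.7 / 1267.3) * 100
ratio = 0.1828
eta = 18.2830


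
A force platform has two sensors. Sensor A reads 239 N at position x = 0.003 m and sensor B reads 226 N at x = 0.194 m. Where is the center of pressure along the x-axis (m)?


COP_x = (F1*x1 + F2*x2) / (F1 + F2)
COP_x = (239*0.003 + 226*0.194) / (239 + 226)
Numerator = 44.5610
Denominator = 465
COP_x = 0.0958


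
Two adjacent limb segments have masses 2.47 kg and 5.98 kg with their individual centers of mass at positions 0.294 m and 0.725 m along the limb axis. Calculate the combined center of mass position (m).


COM = (m1*x1 + m2*x2) / (m1 + m2)
COM = (2.47*0.294 + 5.98*0.725) / (2.47 + 5.98)
Numerator = 5.0617
Denominator = 8.4500
COM = 0.5990


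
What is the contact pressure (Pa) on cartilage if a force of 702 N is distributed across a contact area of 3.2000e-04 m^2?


P = F / A
P = 702 / 3.2000e-04
P = 2.1938e+06


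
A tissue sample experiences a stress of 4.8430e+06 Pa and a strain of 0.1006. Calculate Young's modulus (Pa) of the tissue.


E = stress / strain
E = 4.8430e+06 / 0.1006
E = 4.8141e+07


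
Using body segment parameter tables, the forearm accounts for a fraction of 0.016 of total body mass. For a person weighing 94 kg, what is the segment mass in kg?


m_segment = body_mass * fraction
m_segment = 94 * 0.016
m_segment = 1.5040


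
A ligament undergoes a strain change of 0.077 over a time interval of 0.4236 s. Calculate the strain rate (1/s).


strain_rate = delta_strain / delta_t
strain_rate = 0.077 / 0.4236
strain_rate = 0.1818


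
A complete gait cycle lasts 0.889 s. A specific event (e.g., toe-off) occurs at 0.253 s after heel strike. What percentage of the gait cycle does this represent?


pct = (event_time / cycle_time) * 100
pct = (0.253 / 0.889) * 100
ratio = 0.2846
pct = 28.4589


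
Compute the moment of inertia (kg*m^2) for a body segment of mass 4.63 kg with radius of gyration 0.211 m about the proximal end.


I = m * k^2
I = 4.63 * 0.211^2
k^2 = 0.0445
I = 0.2061


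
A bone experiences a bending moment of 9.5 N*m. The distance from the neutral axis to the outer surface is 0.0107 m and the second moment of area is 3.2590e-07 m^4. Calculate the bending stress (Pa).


sigma = M * c / I
sigma = 9.5 * 0.0107 / 3.2590e-07
M * c = 0.1016
sigma = 311905.4925


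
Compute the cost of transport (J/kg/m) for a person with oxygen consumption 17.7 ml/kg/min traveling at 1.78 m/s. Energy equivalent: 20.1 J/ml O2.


Power per kg = VO2 * 20.1 / 60
Power per kg = 17.7 * 20.1 / 60 = 5.9295 W/kg
Cost = power_per_kg / speed
Cost = 5.9295 / 1.78
Cost = 3.3312


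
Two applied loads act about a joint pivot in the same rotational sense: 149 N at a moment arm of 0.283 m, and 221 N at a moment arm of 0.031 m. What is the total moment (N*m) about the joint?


M = F1 * d1 + F2 * d2
M = 149 * 0.283 + 221 * 0.031
M = 42.1670 + 6.8510
M = 49.0180


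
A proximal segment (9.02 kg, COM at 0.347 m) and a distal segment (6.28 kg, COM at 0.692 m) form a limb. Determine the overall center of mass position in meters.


COM = (m1*x1 + m2*x2) / (m1 + m2)
COM = (9.02*0.347 + 6.28*0.692) / (9.02 + 6.28)
Numerator = 7.4757
Denominator = 15.3000
COM = 0.4886


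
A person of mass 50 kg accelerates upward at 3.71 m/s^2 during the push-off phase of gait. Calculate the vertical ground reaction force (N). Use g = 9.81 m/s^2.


GRF = m * (g + a)
GRF = 50 * (9.81 + 3.71)
GRF = 50 * 13.5200
GRF = 676.0000


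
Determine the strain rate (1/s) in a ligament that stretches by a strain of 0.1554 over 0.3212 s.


strain_rate = delta_strain / delta_t
strain_rate = 0.1554 / 0.3212
strain_rate = 0.4838


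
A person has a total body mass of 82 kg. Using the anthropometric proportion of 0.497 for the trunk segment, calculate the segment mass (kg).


m_segment = body_mass * fraction
m_segment = 82 * 0.497
m_segment = 40.7540


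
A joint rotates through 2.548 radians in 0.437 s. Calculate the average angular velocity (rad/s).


omega = delta_theta / delta_t
omega = 2.548 / 0.437
omega = 5.8307


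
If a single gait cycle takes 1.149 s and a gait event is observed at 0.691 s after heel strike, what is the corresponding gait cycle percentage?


pct = (event_time / cycle_time) * 100
pct = (0.691 / 1.149) * 100
ratio = 0.6014
pct = 60.1393


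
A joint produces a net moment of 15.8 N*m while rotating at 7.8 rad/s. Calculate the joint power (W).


P = M * omega
P = 15.8 * 7.8
P = 123.2400


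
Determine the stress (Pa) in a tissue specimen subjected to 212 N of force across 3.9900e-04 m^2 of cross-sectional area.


stress = F / A
stress = 212 / 3.9900e-04
stress = 531328.3208


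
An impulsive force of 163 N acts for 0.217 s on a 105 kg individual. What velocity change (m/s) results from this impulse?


J = F * dt = 163 * 0.217 = 35.3710 N*s
delta_v = J / m
delta_v = 35.3710 / 105
delta_v = 0.3369


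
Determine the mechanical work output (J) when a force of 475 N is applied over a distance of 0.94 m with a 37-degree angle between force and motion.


W = F * d * cos(theta)
theta = 37 deg = 0.6458 rad
cos(theta) = 0.7986
W = 475 * 0.94 * 0.7986
W = 356.5908


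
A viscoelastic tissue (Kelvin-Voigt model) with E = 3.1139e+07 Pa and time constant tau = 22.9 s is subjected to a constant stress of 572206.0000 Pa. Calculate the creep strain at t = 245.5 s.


epsilon(t) = (sigma/E) * (1 - exp(-t/tau))
sigma/E = 572206.0000 / 3.1139e+07 = 0.0184
exp(-t/tau) = exp(-245.5 / 22.9) = 2.2087e-05
epsilon = 0.0184 * (1 - 2.2087e-05)
epsilon = 0.0184


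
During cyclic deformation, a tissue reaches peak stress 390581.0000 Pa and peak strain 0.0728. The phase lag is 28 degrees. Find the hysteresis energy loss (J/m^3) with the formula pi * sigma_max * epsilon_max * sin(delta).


E_loss = pi * sigma_max * epsilon_max * sin(delta)
delta = 28 deg = 0.4887 rad
sin(delta) = 0.4695
E_loss = pi * 390581.0000 * 0.0728 * 0.4695
E_loss = 41937.4149


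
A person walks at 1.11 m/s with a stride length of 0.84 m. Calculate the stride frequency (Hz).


f = v / stride_length
f = 1.11 / 0.84
f = 1.3214


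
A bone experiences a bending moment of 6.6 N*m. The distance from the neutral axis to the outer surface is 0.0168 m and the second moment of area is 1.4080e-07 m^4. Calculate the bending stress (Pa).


sigma = M * c / I
sigma = 6.6 * 0.0168 / 1.4080e-07
M * c = 0.1109
sigma = 787500.0000


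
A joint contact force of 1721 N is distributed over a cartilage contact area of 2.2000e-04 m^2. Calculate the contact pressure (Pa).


P = F / A
P = 1721 / 2.2000e-04
P = 7.8227e+06


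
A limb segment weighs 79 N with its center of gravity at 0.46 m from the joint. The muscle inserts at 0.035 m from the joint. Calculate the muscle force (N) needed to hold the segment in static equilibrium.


F_muscle = W * d_load / d_muscle
F_muscle = 79 * 0.46 / 0.035
Numerator = 36.3400
F_muscle = 1038.2857


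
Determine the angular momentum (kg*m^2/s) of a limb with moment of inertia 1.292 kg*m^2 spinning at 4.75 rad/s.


L = I * omega
L = 1.292 * 4.75
L = 6.1370


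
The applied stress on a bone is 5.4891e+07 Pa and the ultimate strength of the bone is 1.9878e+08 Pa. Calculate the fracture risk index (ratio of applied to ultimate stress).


FRI = applied / ultimate
FRI = 5.4891e+07 / 1.9878e+08
FRI = 0.2761


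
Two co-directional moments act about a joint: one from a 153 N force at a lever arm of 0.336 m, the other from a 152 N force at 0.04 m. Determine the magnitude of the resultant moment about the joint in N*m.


M = F1 * d1 + F2 * d2
M = 153 * 0.336 + 152 * 0.04
M = 51.4080 + 6.0800
M = 57.4880


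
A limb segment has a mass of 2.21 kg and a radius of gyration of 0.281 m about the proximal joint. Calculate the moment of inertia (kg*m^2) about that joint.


I = m * k^2
I = 2.21 * 0.281^2
k^2 = 0.0790
I = 0.1745


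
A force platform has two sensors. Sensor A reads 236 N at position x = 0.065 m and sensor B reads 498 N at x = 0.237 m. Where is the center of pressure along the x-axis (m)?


COP_x = (F1*x1 + F2*x2) / (F1 + F2)
COP_x = (236*0.065 + 498*0.237) / (236 + 498)
Numerator = 133.3660
Denominator = 734
COP_x = 0.1817


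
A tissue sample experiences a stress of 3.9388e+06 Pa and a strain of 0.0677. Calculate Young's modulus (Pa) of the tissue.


E = stress / strain
E = 3.9388e+06 / 0.0677
E = 5.8180e+07


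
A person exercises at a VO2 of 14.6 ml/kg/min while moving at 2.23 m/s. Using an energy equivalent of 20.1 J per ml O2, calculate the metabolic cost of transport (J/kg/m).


Power per kg = VO2 * 20.1 / 60
Power per kg = 14.6 * 20.1 / 60 = 4.8910 W/kg
Cost = power_per_kg / speed
Cost = 4.8910 / 2.23
Cost = 2.1933


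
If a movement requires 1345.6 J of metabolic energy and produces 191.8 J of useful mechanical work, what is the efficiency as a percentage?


eta = (W_mech / E_meta) * 100
eta = (191.8 / 1345.6) * 100
ratio = 0.1425
eta = 14.2539


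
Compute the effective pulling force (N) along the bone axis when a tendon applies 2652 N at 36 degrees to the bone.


F_eff = F_tendon * cos(theta)
theta = 36 deg = 0.6283 rad
cos(theta) = 0.8090
F_eff = 2652 * 0.8090
F_eff = 2145.5131


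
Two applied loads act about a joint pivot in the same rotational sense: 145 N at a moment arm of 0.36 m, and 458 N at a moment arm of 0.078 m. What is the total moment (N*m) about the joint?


M = F1 * d1 + F2 * d2
M = 145 * 0.36 + 458 * 0.078
M = 52.2000 + 35.7240
M = 87.9240


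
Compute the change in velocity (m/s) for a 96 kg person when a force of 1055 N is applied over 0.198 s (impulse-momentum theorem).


J = F * dt = 1055 * 0.198 = 208.8900 N*s
delta_v = J / m
delta_v = 208.8900 / 96
delta_v = 2.1759


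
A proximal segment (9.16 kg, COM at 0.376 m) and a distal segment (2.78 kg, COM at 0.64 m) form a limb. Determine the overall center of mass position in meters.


COM = (m1*x1 + m2*x2) / (m1 + m2)
COM = (9.16*0.376 + 2.78*0.64) / (9.16 + 2.78)
Numerator = 5.2234
Denominator = 11.9400
COM = 0.4375


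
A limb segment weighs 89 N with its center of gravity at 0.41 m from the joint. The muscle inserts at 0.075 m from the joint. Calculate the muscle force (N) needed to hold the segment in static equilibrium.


F_muscle = W * d_load / d_muscle
F_muscle = 89 * 0.41 / 0.075
Numerator = 36.4900
F_muscle = 486.5333


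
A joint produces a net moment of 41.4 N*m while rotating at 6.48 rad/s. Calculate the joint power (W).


P = M * omega
P = 41.4 * 6.48
P = 268.2720


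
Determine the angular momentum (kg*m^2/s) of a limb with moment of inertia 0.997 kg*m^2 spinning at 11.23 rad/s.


L = I * omega
L = 0.997 * 11.23
L = 11.1963


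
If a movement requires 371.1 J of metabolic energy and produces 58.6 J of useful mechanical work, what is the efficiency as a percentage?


eta = (W_mech / E_meta) * 100
eta = (58.6 / 371.1) * 100
ratio = 0.1579
eta = 15.7909


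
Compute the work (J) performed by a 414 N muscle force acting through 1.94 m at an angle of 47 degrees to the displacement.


W = F * d * cos(theta)
theta = 47 deg = 0.8203 rad
cos(theta) = 0.6820
W = 414 * 1.94 * 0.6820
W = 547.7538


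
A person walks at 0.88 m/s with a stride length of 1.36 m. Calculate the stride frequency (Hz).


f = v / stride_length
f = 0.88 / 1.36
f = 0.6471


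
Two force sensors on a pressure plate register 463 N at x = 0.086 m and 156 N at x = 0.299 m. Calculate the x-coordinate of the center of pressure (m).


COP_x = (F1*x1 + F2*x2) / (F1 + F2)
COP_x = (463*0.086 + 156*0.299) / (463 + 156)
Numerator = 86.4620
Denominator = 619
COP_x = 0.1397


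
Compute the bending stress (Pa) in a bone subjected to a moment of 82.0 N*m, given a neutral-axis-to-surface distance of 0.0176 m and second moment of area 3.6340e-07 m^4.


sigma = M * c / I
sigma = 82.0 * 0.0176 / 3.6340e-07
M * c = 1.4432
sigma = 3.9714e+06


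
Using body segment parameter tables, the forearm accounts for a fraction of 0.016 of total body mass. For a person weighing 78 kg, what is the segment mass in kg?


m_segment = body_mass * fraction
m_segment = 78 * 0.016
m_segment = 1.2480


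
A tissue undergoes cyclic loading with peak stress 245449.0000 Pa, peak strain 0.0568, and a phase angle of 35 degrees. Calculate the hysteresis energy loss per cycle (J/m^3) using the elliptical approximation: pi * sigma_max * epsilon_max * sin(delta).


E_loss = pi * sigma_max * epsilon_max * sin(delta)
delta = 35 deg = 0.6109 rad
sin(delta) = 0.5736
E_loss = pi * 245449.0000 * 0.0568 * 0.5736
E_loss = 25121.8013


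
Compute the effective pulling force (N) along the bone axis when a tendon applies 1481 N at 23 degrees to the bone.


F_eff = F_tendon * cos(theta)
theta = 23 deg = 0.4014 rad
cos(theta) = 0.9205
F_eff = 1481 * 0.9205
F_eff = 1363.2677


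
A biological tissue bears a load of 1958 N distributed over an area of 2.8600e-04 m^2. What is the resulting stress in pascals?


stress = F / A
stress = 1958 / 2.8600e-04
stress = 6.8462e+06


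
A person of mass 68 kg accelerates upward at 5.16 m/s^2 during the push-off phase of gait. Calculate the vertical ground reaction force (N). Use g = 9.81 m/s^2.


GRF = m * (g + a)
GRF = 68 * (9.81 + 5.16)
GRF = 68 * 14.9700
GRF = 1017.9600


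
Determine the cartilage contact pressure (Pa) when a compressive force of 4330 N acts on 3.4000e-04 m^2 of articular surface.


P = F / A
P = 4330 / 3.4000e-04
P = 1.2735e+07


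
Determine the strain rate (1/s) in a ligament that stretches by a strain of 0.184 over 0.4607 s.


strain_rate = delta_strain / delta_t
strain_rate = 0.184 / 0.4607
strain_rate = 0.3994


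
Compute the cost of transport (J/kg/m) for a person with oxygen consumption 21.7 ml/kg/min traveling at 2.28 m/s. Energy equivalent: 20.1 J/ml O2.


Power per kg = VO2 * 20.1 / 60
Power per kg = 21.7 * 20.1 / 60 = 7.2695 W/kg
Cost = power_per_kg / speed
Cost = 7.2695 / 2.28
Cost = 3.1884


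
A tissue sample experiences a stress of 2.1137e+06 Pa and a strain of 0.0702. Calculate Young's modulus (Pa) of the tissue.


E = stress / strain
E = 2.1137e+06 / 0.0702
E = 3.0110e+07


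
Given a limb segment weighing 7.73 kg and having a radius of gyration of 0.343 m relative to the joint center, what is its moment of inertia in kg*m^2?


I = m * k^2
I = 7.73 * 0.343^2
k^2 = 0.1176
I = 0.9094


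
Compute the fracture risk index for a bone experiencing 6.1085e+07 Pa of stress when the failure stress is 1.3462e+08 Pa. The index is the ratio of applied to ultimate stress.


FRI = applied / ultimate
FRI = 6.1085e+07 / 1.3462e+08
FRI = 0.4538


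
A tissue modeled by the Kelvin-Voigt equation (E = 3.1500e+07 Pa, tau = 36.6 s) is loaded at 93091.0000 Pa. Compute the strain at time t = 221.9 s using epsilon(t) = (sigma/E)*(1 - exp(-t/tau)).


epsilon(t) = (sigma/E) * (1 - exp(-t/tau))
sigma/E = 93091.0000 / 3.1500e+07 = 0.0030
exp(-t/tau) = exp(-221.9 / 36.6) = 0.0023
epsilon = 0.0030 * (1 - 0.0023)
epsilon = 0.0029


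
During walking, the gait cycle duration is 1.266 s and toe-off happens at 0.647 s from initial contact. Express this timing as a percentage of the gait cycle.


pct = (event_time / cycle_time) * 100
pct = (0.647 / 1.266) * 100
ratio = 0.5111
pct = 51.1058


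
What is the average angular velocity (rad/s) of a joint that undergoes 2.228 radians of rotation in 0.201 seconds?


omega = delta_theta / delta_t
omega = 2.228 / 0.201
omega = 11.0846


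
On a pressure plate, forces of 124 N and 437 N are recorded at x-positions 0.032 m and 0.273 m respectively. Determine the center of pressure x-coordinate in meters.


COP_x = (F1*x1 + F2*x2) / (F1 + F2)
COP_x = (124*0.032 + 437*0.273) / (124 + 437)
Numerator = 123.2690
Denominator = 561
COP_x = 0.2197


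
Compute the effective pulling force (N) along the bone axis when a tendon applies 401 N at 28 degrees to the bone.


F_eff = F_tendon * cos(theta)
theta = 28 deg = 0.4887 rad
cos(theta) = 0.8829
F_eff = 401 * 0.8829
F_eff = 354.0620


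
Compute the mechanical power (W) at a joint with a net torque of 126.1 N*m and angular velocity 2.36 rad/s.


P = M * omega
P = 126.1 * 2.36
P = 297.5960


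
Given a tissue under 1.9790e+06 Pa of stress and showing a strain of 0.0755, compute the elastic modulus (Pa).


E = stress / strain
E = 1.9790e+06 / 0.0755
E = 2.6212e+07


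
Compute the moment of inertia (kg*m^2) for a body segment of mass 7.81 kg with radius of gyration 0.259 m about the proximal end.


I = m * k^2
I = 7.81 * 0.259^2
k^2 = 0.0671
I = 0.5239


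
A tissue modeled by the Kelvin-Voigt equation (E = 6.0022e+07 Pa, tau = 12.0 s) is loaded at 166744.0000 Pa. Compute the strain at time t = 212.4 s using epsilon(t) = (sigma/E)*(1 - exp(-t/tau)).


epsilon(t) = (sigma/E) * (1 - exp(-t/tau))
sigma/E = 166744.0000 / 6.0022e+07 = 0.0028
exp(-t/tau) = exp(-212.4 / 12.0) = 2.0558e-08
epsilon = 0.0028 * (1 - 2.0558e-08)
epsilon = 0.0028


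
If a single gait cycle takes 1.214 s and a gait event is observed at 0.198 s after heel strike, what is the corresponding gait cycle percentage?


pct = (event_time / cycle_time) * 100
pct = (0.198 / 1.214) * 100
ratio = 0.1631
pct = 16.3097


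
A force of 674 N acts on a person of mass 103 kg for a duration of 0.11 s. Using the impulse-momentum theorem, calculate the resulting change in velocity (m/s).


J = F * dt = 674 * 0.11 = 74.1400 N*s
delta_v = J / m
delta_v = 74.1400 / 103
delta_v = 0.7198


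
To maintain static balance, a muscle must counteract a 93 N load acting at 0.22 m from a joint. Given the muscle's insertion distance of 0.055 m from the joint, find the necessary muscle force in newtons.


F_muscle = W * d_load / d_muscle
F_muscle = 93 * 0.22 / 0.055
Numerator = 20.4600
F_muscle = 372.0000


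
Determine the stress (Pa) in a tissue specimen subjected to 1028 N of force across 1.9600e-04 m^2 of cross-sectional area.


stress = F / A
stress = 1028 / 1.9600e-04
stress = 5.2449e+06


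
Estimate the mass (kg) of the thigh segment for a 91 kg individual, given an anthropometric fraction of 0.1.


m_segment = body_mass * fraction
m_segment = 91 * 0.1
m_segment = 9.1000


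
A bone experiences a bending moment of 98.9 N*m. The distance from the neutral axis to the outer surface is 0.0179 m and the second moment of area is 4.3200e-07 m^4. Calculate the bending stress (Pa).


sigma = M * c / I
sigma = 98.9 * 0.0179 / 4.3200e-07
M * c = 1.7703
sigma = 4.0979e+06


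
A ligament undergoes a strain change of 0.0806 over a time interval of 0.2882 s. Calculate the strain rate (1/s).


strain_rate = delta_strain / delta_t
strain_rate = 0.0806 / 0.2882
strain_rate = 0.2797


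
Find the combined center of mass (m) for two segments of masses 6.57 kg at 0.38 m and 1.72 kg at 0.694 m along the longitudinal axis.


COM = (m1*x1 + m2*x2) / (m1 + m2)
COM = (6.57*0.38 + 1.72*0.694) / (6.57 + 1.72)
Numerator = 3.6903
Denominator = 8.2900
COM = 0.4451


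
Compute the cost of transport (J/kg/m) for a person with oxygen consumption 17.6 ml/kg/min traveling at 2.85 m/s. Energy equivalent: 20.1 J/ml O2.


Power per kg = VO2 * 20.1 / 60
Power per kg = 17.6 * 20.1 / 60 = 5.8960 W/kg
Cost = power_per_kg / speed
Cost = 5.8960 / 2.85
Cost = 2.0688


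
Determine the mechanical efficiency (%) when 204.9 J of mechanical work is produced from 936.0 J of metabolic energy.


eta = (W_mech / E_meta) * 100
eta = (204.9 / 936.0) * 100
ratio = 0.2189
eta = 21.8910


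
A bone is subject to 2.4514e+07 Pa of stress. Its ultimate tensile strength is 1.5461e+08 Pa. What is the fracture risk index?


FRI = applied / ultimate
FRI = 2.4514e+07 / 1.5461e+08
FRI = 0.1586


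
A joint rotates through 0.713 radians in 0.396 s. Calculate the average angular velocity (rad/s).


omega = delta_theta / delta_t
omega = 0.713 / 0.396
omega = 1.8005


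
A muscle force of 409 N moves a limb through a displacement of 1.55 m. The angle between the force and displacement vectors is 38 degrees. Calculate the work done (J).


W = F * d * cos(theta)
theta = 38 deg = 0.6632 rad
cos(theta) = 0.7880
W = 409 * 1.55 * 0.7880
W = 499.5594


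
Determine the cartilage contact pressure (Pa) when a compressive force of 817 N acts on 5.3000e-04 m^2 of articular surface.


P = F / A
P = 817 / 5.3000e-04
P = 1.5415e+06


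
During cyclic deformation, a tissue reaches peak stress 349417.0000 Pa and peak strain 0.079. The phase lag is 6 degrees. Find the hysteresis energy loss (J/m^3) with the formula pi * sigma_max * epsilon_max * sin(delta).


E_loss = pi * sigma_max * epsilon_max * sin(delta)
delta = 6 deg = 0.1047 rad
sin(delta) = 0.1045
E_loss = pi * 349417.0000 * 0.079 * 0.1045
E_loss = 9064.7443


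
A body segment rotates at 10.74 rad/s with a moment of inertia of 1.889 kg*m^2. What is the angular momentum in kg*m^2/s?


L = I * omega
L = 1.889 * 10.74
L = 20.2879


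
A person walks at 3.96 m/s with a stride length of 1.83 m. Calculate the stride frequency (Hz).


f = v / stride_length
f = 3.96 / 1.83
f = 2.1639


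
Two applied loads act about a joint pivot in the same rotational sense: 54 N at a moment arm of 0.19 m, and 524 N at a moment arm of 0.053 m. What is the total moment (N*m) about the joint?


M = F1 * d1 + F2 * d2
M = 54 * 0.19 + 524 * 0.053
M = 10.2600 + 27.7720
M = 38.0320


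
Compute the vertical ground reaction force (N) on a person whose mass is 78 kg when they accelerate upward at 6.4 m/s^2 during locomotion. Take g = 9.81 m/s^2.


GRF = m * (g + a)
GRF = 78 * (9.81 + 6.4)
GRF = 78 * 16.2100
GRF = 1264.3800


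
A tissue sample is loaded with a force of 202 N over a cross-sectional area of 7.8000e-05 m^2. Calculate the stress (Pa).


stress = F / A
stress = 202 / 7.8000e-05
stress = 2.5897e+06


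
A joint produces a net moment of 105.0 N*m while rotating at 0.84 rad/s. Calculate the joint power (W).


P = M * omega
P = 105.0 * 0.84
P = 88.2000


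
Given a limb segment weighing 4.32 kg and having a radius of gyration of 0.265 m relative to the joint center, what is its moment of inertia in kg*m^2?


I = m * k^2
I = 4.32 * 0.265^2
k^2 = 0.0702
I = 0.3034


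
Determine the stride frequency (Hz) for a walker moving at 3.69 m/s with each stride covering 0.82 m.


f = v / stride_length
f = 3.69 / 0.82
f = 4.5000


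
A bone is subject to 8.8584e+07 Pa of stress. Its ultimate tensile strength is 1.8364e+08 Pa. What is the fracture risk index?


FRI = applied / ultimate
FRI = 8.8584e+07 / 1.8364e+08
FRI = 0.4824


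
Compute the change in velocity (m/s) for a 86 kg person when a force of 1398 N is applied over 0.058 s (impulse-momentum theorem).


J = F * dt = 1398 * 0.058 = 81.0840 N*s
delta_v = J / m
delta_v = 81.0840 / 86
delta_v = 0.9428


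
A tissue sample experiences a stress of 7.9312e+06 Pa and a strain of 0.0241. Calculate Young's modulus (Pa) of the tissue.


E = stress / strain
E = 7.9312e+06 / 0.0241
E = 3.2910e+08


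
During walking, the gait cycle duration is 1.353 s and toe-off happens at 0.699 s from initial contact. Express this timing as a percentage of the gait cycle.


pct = (event_time / cycle_time) * 100
pct = (0.699 / 1.353) * 100
ratio = 0.5166
pct = 51.6630


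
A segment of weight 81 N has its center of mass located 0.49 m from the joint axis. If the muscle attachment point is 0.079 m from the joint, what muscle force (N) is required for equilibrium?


F_muscle = W * d_load / d_muscle
F_muscle = 81 * 0.49 / 0.079
Numerator = 39.6900
F_muscle = 502.4051


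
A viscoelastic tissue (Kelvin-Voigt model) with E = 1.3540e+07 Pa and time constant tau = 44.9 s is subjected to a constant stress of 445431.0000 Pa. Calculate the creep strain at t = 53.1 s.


epsilon(t) = (sigma/E) * (1 - exp(-t/tau))
sigma/E = 445431.0000 / 1.3540e+07 = 0.0329
exp(-t/tau) = exp(-53.1 / 44.9) = 0.3065
epsilon = 0.0329 * (1 - 0.3065)
epsilon = 0.0228


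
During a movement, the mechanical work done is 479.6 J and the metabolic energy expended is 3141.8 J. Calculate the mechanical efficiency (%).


eta = (W_mech / E_meta) * 100
eta = (479.6 / 3141.8) * 100
ratio = 0.1527
eta = 15.2651


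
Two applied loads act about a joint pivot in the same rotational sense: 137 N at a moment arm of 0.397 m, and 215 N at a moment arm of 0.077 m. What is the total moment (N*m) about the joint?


M = F1 * d1 + F2 * d2
M = 137 * 0.397 + 215 * 0.077
M = 54.3890 + 16.5550
M = 70.9440


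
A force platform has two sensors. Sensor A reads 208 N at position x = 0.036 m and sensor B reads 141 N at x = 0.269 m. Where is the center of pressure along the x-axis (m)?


COP_x = (F1*x1 + F2*x2) / (F1 + F2)
COP_x = (208*0.036 + 141*0.269) / (208 + 141)
Numerator = 45.4170
Denominator = 349
COP_x = 0.1301


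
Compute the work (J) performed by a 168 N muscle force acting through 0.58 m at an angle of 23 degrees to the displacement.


W = F * d * cos(theta)
theta = 23 deg = 0.4014 rad
cos(theta) = 0.9205
W = 168 * 0.58 * 0.9205
W = 89.6940


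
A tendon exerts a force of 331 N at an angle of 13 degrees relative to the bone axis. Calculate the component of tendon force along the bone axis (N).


F_eff = F_tendon * cos(theta)
theta = 13 deg = 0.2269 rad
cos(theta) = 0.9744
F_eff = 331 * 0.9744
F_eff = 322.5165


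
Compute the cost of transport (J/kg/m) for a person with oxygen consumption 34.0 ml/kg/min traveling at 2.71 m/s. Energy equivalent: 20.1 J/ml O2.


Power per kg = VO2 * 20.1 / 60
Power per kg = 34.0 * 20.1 / 60 = 11.3900 W/kg
Cost = power_per_kg / speed
Cost = 11.3900 / 2.71
Cost = 4.2030


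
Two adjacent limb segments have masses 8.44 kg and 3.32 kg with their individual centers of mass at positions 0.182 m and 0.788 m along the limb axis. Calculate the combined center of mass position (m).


COM = (m1*x1 + m2*x2) / (m1 + m2)
COM = (8.44*0.182 + 3.32*0.788) / (8.44 + 3.32)
Numerator = 4.1522
Denominator = 11.7600
COM = 0.3531


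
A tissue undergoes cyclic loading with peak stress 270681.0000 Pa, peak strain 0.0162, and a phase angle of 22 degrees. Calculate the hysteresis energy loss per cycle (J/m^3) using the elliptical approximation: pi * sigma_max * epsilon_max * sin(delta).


E_loss = pi * sigma_max * epsilon_max * sin(delta)
delta = 22 deg = 0.3840 rad
sin(delta) = 0.3746
E_loss = pi * 270681.0000 * 0.0162 * 0.3746
E_loss = 5160.5748


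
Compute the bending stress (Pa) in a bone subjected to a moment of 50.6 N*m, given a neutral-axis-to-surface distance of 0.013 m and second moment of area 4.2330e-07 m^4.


sigma = M * c / I
sigma = 50.6 * 0.013 / 4.2330e-07
M * c = 0.6578
sigma = 1.5540e+06


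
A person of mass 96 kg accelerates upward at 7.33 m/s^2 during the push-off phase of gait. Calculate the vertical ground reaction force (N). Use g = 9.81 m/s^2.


GRF = m * (g + a)
GRF = 96 * (9.81 + 7.33)
GRF = 96 * 17.1400
GRF = 1645.4400


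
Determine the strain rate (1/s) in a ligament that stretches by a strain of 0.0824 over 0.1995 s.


strain_rate = delta_strain / delta_t
strain_rate = 0.0824 / 0.1995
strain_rate = 0.4130


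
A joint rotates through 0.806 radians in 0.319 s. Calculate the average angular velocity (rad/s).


omega = delta_theta / delta_t
omega = 0.806 / 0.319
omega = 2.5266


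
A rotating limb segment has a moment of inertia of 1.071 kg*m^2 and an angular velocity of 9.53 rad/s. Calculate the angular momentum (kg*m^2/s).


L = I * omega
L = 1.071 * 9.53
L = 10.2066


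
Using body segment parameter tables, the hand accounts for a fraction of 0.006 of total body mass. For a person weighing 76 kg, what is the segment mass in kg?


m_segment = body_mass * fraction
m_segment = 76 * 0.006
m_segment = 0.4560


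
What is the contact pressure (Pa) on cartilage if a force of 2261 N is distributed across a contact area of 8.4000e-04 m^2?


P = F / A
P = 2261 / 8.4000e-04
P = 2.6917e+06


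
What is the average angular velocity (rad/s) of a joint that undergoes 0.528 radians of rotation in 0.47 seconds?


omega = delta_theta / delta_t
omega = 0.528 / 0.47
omega = 1.1234


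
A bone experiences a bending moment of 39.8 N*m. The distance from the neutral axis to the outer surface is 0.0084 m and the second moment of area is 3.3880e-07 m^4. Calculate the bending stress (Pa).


sigma = M * c / I
sigma = 39.8 * 0.0084 / 3.3880e-07
M * c = 0.3343
sigma = 986776.8595


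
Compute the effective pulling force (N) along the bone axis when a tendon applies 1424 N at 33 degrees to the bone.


F_eff = F_tendon * cos(theta)
theta = 33 deg = 0.5760 rad
cos(theta) = 0.8387
F_eff = 1424 * 0.8387
F_eff = 1194.2669


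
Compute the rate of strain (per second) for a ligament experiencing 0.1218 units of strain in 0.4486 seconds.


strain_rate = delta_strain / delta_t
strain_rate = 0.1218 / 0.4486
strain_rate = 0.2715


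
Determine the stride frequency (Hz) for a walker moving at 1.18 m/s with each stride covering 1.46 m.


f = v / stride_length
f = 1.18 / 1.46
f = 0.8082


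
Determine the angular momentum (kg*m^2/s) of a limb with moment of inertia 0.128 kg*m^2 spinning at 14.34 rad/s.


L = I * omega
L = 0.128 * 14.34
L = 1.8355


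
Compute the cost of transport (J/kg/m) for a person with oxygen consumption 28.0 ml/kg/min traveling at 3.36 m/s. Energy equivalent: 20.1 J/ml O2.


Power per kg = VO2 * 20.1 / 60
Power per kg = 28.0 * 20.1 / 60 = 9.3800 W/kg
Cost = power_per_kg / speed
Cost = 9.3800 / 3.36
Cost = 2.7917


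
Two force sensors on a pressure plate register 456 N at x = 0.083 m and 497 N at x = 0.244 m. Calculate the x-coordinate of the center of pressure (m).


COP_x = (F1*x1 + F2*x2) / (F1 + F2)
COP_x = (456*0.083 + 497*0.244) / (456 + 497)
Numerator = 159.1160
Denominator = 953
COP_x = 0.1670


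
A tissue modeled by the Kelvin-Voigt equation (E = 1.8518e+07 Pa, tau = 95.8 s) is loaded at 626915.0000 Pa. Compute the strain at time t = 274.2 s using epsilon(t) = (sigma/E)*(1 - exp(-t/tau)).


epsilon(t) = (sigma/E) * (1 - exp(-t/tau))
sigma/E = 626915.0000 / 1.8518e+07 = 0.0339
exp(-t/tau) = exp(-274.2 / 95.8) = 0.0571
epsilon = 0.0339 * (1 - 0.0571)
epsilon = 0.0319


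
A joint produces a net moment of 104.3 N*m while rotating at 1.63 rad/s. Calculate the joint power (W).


P = M * omega
P = 104.3 * 1.63
P = 170.0090


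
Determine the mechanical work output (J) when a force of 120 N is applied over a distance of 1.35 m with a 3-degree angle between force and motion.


W = F * d * cos(theta)
theta = 3 deg = 0.0524 rad
cos(theta) = 0.9986
W = 120 * 1.35 * 0.9986
W = 161.7780


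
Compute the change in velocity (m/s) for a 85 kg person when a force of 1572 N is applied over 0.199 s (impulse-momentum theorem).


J = F * dt = 1572 * 0.199 = 312.8280 N*s
delta_v = J / m
delta_v = 312.8280 / 85
delta_v = 3.6803


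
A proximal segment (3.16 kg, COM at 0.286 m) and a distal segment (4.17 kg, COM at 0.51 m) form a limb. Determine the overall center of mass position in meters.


COM = (m1*x1 + m2*x2) / (m1 + m2)
COM = (3.16*0.286 + 4.17*0.51) / (3.16 + 4.17)
Numerator = 3.0305
Denominator = 7.3300
COM = 0.4134


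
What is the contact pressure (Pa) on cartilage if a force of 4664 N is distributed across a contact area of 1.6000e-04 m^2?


P = F / A
P = 4664 / 1.6000e-04
P = 2.9150e+07


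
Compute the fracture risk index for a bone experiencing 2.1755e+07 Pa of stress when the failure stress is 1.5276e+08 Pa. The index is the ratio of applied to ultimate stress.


FRI = applied / ultimate
FRI = 2.1755e+07 / 1.5276e+08
FRI = 0.1424


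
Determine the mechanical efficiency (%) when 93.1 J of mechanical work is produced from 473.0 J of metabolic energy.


eta = (W_mech / E_meta) * 100
eta = (93.1 / 473.0) * 100
ratio = 0.1968
eta = 19.6829


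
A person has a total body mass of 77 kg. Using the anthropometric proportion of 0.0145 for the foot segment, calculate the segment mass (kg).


m_segment = body_mass * fraction
m_segment = 77 * 0.0145
m_segment = 1.1165


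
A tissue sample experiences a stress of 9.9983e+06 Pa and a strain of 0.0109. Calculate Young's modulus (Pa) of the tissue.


E = stress / strain
E = 9.9983e+06 / 0.0109
E = 9.1728e+08


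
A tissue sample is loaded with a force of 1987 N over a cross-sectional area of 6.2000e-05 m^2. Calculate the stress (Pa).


stress = F / A
stress = 1987 / 6.2000e-05
stress = 3.2048e+07


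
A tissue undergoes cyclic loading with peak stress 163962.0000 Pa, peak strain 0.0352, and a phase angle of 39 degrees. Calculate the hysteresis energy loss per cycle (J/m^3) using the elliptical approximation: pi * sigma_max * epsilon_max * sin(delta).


E_loss = pi * sigma_max * epsilon_max * sin(delta)
delta = 39 deg = 0.6807 rad
sin(delta) = 0.6293
E_loss = pi * 163962.0000 * 0.0352 * 0.6293
E_loss = 11410.5755


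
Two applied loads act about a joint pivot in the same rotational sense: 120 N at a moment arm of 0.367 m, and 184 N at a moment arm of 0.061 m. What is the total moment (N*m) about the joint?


M = F1 * d1 + F2 * d2
M = 120 * 0.367 + 184 * 0.061
M = 44.0400 + 11.2240
M = 55.2640


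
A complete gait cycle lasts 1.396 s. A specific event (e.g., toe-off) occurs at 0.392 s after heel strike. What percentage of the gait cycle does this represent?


pct = (event_time / cycle_time) * 100
pct = (0.392 / 1.396) * 100
ratio = 0.2808
pct = 28.0802


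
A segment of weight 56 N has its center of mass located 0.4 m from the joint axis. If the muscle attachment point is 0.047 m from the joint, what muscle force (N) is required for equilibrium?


F_muscle = W * d_load / d_muscle
F_muscle = 56 * 0.4 / 0.047
Numerator = 22.4000
F_muscle = 476.5957


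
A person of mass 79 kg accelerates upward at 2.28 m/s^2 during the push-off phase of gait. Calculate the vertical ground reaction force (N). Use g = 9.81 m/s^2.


GRF = m * (g + a)
GRF = 79 * (9.81 + 2.28)
GRF = 79 * 12.0900
GRF = 955.1100


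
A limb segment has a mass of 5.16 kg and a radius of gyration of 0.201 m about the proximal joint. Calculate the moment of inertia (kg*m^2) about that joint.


I = m * k^2
I = 5.16 * 0.201^2
k^2 = 0.0404
I = 0.2085


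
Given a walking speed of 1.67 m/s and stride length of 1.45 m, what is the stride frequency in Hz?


f = v / stride_length
f = 1.67 / 1.45
f = 1.1517


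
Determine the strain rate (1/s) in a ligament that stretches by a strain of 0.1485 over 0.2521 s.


strain_rate = delta_strain / delta_t
strain_rate = 0.1485 / 0.2521
strain_rate = 0.5891


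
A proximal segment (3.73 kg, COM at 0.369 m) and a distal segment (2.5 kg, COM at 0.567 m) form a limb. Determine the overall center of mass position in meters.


COM = (m1*x1 + m2*x2) / (m1 + m2)
COM = (3.73*0.369 + 2.5*0.567) / (3.73 + 2.5)
Numerator = 2.7939
Denominator = 6.2300
COM = 0.4485


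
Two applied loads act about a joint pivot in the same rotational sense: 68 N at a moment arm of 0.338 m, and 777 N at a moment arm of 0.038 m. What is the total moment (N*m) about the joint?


M = F1 * d1 + F2 * d2
M = 68 * 0.338 + 777 * 0.038
M = 22.9840 + 29.5260
M = 52.5100


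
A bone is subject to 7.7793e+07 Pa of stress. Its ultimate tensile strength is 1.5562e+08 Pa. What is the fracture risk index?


FRI = applied / ultimate
FRI = 7.7793e+07 / 1.5562e+08
FRI = 0.4999


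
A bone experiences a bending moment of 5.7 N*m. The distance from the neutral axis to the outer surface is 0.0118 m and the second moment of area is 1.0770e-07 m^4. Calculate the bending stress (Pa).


sigma = M * c / I
sigma = 5.7 * 0.0118 / 1.0770e-07
M * c = 0.0673
sigma = 624512.5348


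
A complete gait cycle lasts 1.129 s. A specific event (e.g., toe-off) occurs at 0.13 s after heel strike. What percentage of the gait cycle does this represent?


pct = (event_time / cycle_time) * 100
pct = (0.13 / 1.129) * 100
ratio = 0.1151
pct = 11.5146


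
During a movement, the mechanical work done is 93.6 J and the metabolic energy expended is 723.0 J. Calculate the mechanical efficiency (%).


eta = (W_mech / E_meta) * 100
eta = (93.6 / 723.0) * 100
ratio = 0.1295
eta = 12.9461


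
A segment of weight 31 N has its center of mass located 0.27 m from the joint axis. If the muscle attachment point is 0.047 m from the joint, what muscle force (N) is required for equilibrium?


F_muscle = W * d_load / d_muscle
F_muscle = 31 * 0.27 / 0.047
Numerator = 8.3700
F_muscle = 178.0851


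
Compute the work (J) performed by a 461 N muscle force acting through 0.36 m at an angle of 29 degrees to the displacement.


W = F * d * cos(theta)
theta = 29 deg = 0.5061 rad
cos(theta) = 0.8746
W = 461 * 0.36 * 0.8746
W = 145.1519


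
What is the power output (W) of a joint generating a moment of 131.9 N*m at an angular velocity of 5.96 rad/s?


P = M * omega
P = 131.9 * 5.96
P = 786.1240


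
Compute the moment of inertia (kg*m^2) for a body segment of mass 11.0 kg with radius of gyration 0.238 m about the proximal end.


I = m * k^2
I = 11.0 * 0.238^2
k^2 = 0.0566
I = 0.6231


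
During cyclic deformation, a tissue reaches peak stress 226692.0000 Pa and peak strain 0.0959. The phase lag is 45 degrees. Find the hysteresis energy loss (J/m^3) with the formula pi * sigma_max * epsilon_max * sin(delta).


E_loss = pi * sigma_max * epsilon_max * sin(delta)
delta = 45 deg = 0.7854 rad
sin(delta) = 0.7071
E_loss = pi * 226692.0000 * 0.0959 * 0.7071
E_loss = 48293.6106


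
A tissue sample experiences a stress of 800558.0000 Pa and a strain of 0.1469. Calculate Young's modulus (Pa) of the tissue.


E = stress / strain
E = 800558.0000 / 0.1469
E = 5.4497e+06


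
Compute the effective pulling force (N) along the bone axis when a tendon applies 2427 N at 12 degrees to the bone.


F_eff = F_tendon * cos(theta)
theta = 12 deg = 0.2094 rad
cos(theta) = 0.9781
F_eff = 2427 * 0.9781
F_eff = 2373.9642


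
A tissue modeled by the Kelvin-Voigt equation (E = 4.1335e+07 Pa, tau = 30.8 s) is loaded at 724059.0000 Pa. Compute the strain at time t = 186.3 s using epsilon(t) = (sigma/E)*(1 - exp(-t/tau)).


epsilon(t) = (sigma/E) * (1 - exp(-t/tau))
sigma/E = 724059.0000 / 4.1335e+07 = 0.0175
exp(-t/tau) = exp(-186.3 / 30.8) = 0.0024
epsilon = 0.0175 * (1 - 0.0024)
epsilon = 0.0175


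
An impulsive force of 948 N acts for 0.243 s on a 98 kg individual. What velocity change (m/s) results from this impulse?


J = F * dt = 948 * 0.243 = 230.3640 N*s
delta_v = J / m
delta_v = 230.3640 / 98
delta_v = 2.3507


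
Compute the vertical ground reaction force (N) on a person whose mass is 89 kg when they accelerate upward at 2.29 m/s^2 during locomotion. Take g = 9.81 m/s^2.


GRF = m * (g + a)
GRF = 89 * (9.81 + 2.29)
GRF = 89 * 12.1000
GRF = 1076.9000


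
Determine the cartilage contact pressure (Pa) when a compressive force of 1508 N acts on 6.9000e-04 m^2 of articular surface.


P = F / A
P = 1508 / 6.9000e-04
P = 2.1855e+06
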